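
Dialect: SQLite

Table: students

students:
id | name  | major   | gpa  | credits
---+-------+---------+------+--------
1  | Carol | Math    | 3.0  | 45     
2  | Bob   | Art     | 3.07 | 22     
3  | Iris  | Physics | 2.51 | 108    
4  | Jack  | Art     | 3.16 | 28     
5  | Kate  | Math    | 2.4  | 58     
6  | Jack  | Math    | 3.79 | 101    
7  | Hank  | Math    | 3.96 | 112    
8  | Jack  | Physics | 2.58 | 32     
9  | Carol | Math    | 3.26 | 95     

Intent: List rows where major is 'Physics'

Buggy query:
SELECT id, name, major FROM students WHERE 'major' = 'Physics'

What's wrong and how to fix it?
Bug: 'major' in single quotes is a string literal, not the column; the comparison is literal-vs-literal and never true

Fix: Remove the quotes around the column name (or use double quotes for an identifier)

Corrected query:
SELECT id, name, major FROM students WHERE major = 'Physics'

Result:
id | name | major  
---+------+--------
3  | Iris | Physics
8  | Jack | Physics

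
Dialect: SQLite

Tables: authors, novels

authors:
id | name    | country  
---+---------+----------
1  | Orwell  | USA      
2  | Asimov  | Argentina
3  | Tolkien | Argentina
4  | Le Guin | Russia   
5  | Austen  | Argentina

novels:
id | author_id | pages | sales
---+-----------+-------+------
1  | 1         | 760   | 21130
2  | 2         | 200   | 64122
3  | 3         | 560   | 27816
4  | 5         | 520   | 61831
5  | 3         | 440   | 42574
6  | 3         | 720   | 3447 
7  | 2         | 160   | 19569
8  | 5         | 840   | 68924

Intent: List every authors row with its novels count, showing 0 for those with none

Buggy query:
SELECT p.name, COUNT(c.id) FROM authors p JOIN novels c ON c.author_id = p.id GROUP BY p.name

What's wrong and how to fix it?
Bug: An inner join excludes parents with zero children

Fix: Switch to LEFT JOIN to retain unmatched parent rows

Corrected query:
SELECT p.name, COUNT(c.id) FROM authors p LEFT JOIN novels c ON c.author_id = p.id GROUP BY p.name

Result:
name    | COUNT(c.id)
--------+------------
Asimov  | 2          
Austen  | 2          
Le Guin | 0          
Orwell  | 1          
Tolkien | 3          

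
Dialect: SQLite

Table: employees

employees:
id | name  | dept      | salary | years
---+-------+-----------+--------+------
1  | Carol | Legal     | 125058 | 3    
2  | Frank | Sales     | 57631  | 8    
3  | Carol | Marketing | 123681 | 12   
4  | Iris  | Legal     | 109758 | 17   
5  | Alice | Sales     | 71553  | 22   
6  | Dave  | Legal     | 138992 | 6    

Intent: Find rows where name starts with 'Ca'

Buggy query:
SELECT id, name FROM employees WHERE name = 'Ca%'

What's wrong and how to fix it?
Bug: Wildcards only work with LIKE; '=' treats '%' as a literal character

Fix: Replace '=' with LIKE so 'Ca%' is treated as a pattern

Corrected query:
SELECT id, name FROM employees WHERE name LIKE 'Ca%'

Result:
id | name 
---+------
1  | Carol
3  | Carol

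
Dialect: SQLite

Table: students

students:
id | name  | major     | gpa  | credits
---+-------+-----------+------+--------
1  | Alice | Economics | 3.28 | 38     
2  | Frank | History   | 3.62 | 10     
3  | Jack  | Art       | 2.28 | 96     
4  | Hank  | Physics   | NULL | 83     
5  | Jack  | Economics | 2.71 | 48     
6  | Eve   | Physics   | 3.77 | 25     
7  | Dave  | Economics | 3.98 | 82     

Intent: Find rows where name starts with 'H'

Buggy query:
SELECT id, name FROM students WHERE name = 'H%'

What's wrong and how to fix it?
Bug: Wildcards only work with LIKE; '=' treats '%' as a literal character

Fix: Replace '=' with LIKE so 'H%' is treated as a pattern

Corrected query:
SELECT id, name FROM students WHERE name LIKE 'H%'

Result:
id | name
---+-----
4  | Hank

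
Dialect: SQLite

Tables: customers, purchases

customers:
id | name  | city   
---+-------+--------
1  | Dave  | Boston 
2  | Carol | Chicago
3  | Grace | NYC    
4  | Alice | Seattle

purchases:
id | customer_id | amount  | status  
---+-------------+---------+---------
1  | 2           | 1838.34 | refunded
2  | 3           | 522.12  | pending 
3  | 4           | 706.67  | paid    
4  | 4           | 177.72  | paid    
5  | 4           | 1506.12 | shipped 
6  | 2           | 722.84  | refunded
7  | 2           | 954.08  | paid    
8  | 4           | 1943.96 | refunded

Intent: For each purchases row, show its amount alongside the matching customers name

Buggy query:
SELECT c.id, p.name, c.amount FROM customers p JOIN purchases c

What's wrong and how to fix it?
Bug: JOIN with no ON clause produces a cartesian product; every purchases row pairs with every customers row

Fix: Specify the join condition linking the foreign key to the parent id

Corrected query:
SELECT c.id, p.name, c.amount FROM customers p JOIN purchases c ON c.customer_id = p.id

Result:
id | name  | amount 
---+-------+--------
1  | Carol | 1838.34
2  | Grace | 522.12 
3  | Alice | 706.67 
4  | Alice | 177.72 
5  | Alice | 1506.12
6  | Carol | 722.84 
7  | Carol | 954.08 
8  | Alice | 1943.96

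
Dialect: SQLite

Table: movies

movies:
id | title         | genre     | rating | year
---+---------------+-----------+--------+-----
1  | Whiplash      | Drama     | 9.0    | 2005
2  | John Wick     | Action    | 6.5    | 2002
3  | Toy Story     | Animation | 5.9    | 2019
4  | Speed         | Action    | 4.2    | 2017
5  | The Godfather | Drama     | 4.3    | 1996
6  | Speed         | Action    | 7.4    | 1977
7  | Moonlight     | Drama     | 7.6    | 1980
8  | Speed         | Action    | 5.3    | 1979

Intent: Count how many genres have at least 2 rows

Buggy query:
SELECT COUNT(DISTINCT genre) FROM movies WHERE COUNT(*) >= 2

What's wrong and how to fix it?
Bug: WHERE filters individual rows, not groups, so a group-level COUNT is invalid there

Fix: Group first with HAVING COUNT(*) >= 2, then COUNT the resulting groups

Corrected query:
SELECT COUNT(*) FROM (SELECT genre FROM movies GROUP BY genre HAVING COUNT(*) >= 2)

Result:
COUNT(*)
--------
2       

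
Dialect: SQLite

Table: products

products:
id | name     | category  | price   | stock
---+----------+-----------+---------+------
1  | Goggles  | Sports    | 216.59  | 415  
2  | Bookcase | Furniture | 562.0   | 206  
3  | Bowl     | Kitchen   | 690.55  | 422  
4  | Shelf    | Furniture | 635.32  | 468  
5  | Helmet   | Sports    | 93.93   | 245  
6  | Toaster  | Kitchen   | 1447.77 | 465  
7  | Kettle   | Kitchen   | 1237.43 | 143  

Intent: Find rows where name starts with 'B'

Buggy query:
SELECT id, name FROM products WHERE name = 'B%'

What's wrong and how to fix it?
Bug: '=' compares the literal string including the % character; pattern matching needs LIKE

Fix: Replace '=' with LIKE so 'B%' is treated as a pattern

Corrected query:
SELECT id, name FROM products WHERE name LIKE 'B%'

Result:
id | name    
---+---------
2  | Bookcase
3  | Bowl    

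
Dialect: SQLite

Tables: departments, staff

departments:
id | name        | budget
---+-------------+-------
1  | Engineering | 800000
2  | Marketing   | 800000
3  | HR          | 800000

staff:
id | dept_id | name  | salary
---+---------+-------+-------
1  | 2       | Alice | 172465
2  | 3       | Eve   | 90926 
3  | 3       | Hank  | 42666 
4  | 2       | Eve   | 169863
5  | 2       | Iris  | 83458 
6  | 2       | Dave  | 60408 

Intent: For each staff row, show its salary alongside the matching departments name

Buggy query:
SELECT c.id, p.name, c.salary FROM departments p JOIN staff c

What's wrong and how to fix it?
Bug: JOIN with no ON clause produces a cartesian product; every staff row pairs with every departments row

Fix: Specify the join condition linking the foreign key to the parent id

Corrected query:
SELECT c.id, p.name, c.salary FROM departments p JOIN staff c ON c.dept_id = p.id

Result:
id | name      | salary
---+-----------+-------
1  | Marketing | 172465
2  | HR        | 90926 
3  | HR        | 42666 
4  | Marketing | 169863
5  | Marketing | 83458 
6  | Marketing | 60408 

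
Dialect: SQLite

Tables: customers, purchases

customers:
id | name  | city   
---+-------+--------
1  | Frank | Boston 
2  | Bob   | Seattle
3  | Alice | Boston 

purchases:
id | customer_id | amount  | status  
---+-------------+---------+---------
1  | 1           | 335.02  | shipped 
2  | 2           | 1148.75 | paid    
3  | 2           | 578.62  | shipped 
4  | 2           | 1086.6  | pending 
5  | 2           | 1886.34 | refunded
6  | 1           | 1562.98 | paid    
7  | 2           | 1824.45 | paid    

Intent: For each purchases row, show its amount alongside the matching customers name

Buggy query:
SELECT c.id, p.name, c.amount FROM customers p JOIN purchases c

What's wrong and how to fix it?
Bug: Missing join condition: each purchases row is matched to all customers rows instead of just its own

Fix: Add ON c.customer_id = p.id to the JOIN

Corrected query:
SELECT c.id, p.name, c.amount FROM customers p JOIN purchases c ON c.customer_id = p.id

Result:
id | name  | amount 
---+-------+--------
1  | Frank | 335.02 
2  | Bob   | 1148.75
3  | Bob   | 578.62 
4  | Bob   | 1086.6 
5  | Bob   | 1886.34
6  | Frank | 1562.98
7  | Bob   | 1824.45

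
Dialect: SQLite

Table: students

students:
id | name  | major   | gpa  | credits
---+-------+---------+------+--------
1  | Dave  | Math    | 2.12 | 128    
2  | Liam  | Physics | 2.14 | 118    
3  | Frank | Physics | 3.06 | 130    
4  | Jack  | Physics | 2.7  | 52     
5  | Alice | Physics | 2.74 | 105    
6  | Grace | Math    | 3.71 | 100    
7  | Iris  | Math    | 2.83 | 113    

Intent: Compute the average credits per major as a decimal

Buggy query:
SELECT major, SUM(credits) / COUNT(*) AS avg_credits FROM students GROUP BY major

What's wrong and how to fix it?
Bug: SUM(credits) and COUNT(*) are both integers; the division truncates the fractional part

Fix: Cast one side to REAL so the division keeps the fractional part

Corrected query:
SELECT major, SUM(credits) * 1.0 / COUNT(*) AS avg_credits FROM students GROUP BY major

Result:
major   | avg_credits
--------+------------
Math    | 113.666667 
Physics | 101.25     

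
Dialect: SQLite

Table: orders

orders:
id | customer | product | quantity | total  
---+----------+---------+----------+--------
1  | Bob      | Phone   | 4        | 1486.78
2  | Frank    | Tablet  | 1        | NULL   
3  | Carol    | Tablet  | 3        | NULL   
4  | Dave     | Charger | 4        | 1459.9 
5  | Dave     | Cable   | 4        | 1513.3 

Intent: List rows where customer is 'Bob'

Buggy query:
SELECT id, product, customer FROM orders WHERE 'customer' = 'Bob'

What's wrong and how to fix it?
Bug: 'customer' in single quotes is a string literal, not the column; the comparison is literal-vs-literal and never true

Fix: Reference the column as customer without single quotes

Corrected query:
SELECT id, product, customer FROM orders WHERE customer = 'Bob'

Result:
id | product | customer
---+---------+---------
1  | Phone   | Bob     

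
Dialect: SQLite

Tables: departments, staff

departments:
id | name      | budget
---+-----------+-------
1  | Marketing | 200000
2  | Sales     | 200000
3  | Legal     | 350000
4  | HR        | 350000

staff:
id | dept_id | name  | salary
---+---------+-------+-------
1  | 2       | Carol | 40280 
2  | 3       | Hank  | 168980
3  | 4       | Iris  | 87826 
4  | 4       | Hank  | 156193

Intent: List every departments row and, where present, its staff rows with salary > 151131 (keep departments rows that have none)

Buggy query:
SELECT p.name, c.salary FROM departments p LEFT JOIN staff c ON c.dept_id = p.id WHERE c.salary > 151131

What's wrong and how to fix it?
Bug: A WHERE condition on the right-hand table after LEFT JOIN drops unmatched parents

Fix: Put 'c.salary > 151131' in the JOIN's ON clause instead of WHERE

Corrected query:
SELECT p.name, c.salary FROM departments p LEFT JOIN staff c ON c.dept_id = p.id AND c.salary > 151131

Result:
name      | salary
----------+-------
Marketing | NULL  
Sales     | NULL  
Legal     | 168980
HR        | 156193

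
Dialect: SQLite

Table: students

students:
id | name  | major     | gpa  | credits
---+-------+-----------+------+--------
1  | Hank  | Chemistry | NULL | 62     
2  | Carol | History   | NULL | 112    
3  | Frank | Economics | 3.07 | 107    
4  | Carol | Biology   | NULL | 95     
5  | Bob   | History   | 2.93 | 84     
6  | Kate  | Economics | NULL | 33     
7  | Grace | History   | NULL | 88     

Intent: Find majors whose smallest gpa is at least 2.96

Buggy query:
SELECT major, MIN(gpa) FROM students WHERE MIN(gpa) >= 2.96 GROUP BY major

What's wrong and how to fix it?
Bug: Aggregates like MIN are computed per group after WHERE runs

Fix: Replace WHERE with HAVING after the GROUP BY

Corrected query:
SELECT major, MIN(gpa) FROM students GROUP BY major HAVING MIN(gpa) >= 2.96

Result:
major     | MIN(gpa)
----------+---------
Economics | 3.07    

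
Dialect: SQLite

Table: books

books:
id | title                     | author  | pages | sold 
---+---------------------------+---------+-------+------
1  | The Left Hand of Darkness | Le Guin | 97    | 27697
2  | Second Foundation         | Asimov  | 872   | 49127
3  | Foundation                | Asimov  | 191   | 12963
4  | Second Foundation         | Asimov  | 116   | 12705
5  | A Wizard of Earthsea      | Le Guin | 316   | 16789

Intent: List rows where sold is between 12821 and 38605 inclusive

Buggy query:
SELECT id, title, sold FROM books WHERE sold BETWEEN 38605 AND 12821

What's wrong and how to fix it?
Bug: BETWEEN expects the lower bound first; with 38605 AND 12821 the range is empty

Fix: Write BETWEEN 12821 AND 38605

Corrected query:
SELECT id, title, sold FROM books WHERE sold BETWEEN 12821 AND 38605

Result:
id | title                     | sold 
---+---------------------------+------
1  | The Left Hand of Darkness | 27697
3  | Foundation                | 12963
5  | A Wizard of Earthsea      | 16789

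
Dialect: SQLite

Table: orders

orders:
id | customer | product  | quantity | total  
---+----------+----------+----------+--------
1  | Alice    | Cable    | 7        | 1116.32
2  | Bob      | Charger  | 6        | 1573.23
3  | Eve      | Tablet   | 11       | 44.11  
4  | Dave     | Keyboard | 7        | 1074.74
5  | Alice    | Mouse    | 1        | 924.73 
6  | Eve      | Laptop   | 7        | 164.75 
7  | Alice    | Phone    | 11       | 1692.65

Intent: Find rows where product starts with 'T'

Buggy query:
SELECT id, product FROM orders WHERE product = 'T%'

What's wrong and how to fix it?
Bug: '=' compares the literal string including the % character; pattern matching needs LIKE

Fix: Use LIKE for wildcard pattern matching

Corrected query:
SELECT id, product FROM orders WHERE product LIKE 'T%'

Result:
id | product
---+--------
3  | Tablet 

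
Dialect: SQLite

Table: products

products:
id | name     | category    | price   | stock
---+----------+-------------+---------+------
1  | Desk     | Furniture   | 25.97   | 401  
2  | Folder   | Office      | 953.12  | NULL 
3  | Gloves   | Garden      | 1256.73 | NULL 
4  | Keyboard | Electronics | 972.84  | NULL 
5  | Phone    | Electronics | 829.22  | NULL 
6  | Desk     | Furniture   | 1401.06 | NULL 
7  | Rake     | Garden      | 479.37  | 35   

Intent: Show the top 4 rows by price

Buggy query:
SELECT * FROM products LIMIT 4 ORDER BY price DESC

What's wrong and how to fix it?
Bug: LIMIT must come after ORDER BY

Fix: Swap the clauses: ORDER BY first, then LIMIT

Corrected query:
SELECT * FROM products ORDER BY price DESC LIMIT 4

Result:
id | name     | category    | price   | stock
---+----------+-------------+---------+------
6  | Desk     | Furniture   | 1401.06 | NULL 
3  | Gloves   | Garden      | 1256.73 | NULL 
4  | Keyboard | Electronics | 972.84  | NULL 
2  | Folder   | Office      | 953.12  | NULL 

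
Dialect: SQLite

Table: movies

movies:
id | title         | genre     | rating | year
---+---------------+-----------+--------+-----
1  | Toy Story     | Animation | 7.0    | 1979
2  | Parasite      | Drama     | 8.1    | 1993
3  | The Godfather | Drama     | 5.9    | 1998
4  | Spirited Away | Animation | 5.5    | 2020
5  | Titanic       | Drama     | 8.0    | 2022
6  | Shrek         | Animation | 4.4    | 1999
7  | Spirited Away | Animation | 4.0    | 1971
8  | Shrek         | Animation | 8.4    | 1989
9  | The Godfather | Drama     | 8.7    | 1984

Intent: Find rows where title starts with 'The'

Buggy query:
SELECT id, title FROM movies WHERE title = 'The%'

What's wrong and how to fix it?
Bug: '=' compares the literal string including the % character; pattern matching needs LIKE

Fix: Replace '=' with LIKE so 'The%' is treated as a pattern

Corrected query:
SELECT id, title FROM movies WHERE title LIKE 'The%'

Result:
id | title        
---+--------------
3  | The Godfather
9  | The Godfather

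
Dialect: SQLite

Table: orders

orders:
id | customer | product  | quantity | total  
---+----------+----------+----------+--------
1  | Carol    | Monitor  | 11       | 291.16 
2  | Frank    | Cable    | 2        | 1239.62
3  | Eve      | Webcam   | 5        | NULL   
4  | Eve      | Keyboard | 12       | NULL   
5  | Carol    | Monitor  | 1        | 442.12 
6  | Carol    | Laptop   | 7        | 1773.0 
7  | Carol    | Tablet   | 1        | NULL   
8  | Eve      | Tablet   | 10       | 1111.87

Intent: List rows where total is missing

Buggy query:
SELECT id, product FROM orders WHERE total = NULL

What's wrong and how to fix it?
Bug: Comparing to NULL with '=' never matches; NULL = NULL is unknown, not true

Fix: Use IS NULL to test for NULL

Corrected query:
SELECT id, product FROM orders WHERE total IS NULL

Result:
id | product 
---+---------
3  | Webcam  
4  | Keyboard
7  | Tablet  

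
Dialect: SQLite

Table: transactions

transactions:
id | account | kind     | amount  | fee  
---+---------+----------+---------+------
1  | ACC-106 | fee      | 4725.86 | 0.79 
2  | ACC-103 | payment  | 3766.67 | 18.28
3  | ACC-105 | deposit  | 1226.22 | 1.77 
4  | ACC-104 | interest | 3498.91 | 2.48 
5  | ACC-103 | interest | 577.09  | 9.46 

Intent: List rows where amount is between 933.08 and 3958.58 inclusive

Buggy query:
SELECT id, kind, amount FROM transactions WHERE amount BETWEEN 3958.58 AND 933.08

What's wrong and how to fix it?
Bug: The bounds are reversed; BETWEEN a AND b requires a <= b to match anything

Fix: Write BETWEEN 933.08 AND 3958.58

Corrected query:
SELECT id, kind, amount FROM transactions WHERE amount BETWEEN 933.08 AND 3958.58

Result:
id | kind     | amount 
---+----------+--------
2  | payment  | 3766.67
3  | deposit  | 1226.22
4  | interest | 3498.91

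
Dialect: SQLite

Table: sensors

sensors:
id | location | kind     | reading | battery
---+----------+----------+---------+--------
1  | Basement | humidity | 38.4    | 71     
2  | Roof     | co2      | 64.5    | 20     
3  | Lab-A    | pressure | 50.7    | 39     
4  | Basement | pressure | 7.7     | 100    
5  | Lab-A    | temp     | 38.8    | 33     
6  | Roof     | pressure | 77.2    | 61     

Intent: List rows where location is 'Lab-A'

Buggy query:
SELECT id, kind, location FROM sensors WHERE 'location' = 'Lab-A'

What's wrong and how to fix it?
Bug: Single quotes denote string literals in SQL; the column name is being compared as a constant string

Fix: Reference the column as location without single quotes

Corrected query:
SELECT id, kind, location FROM sensors WHERE location = 'Lab-A'

Result:
id | kind     | location
---+----------+---------
3  | pressure | Lab-A   
5  | temp     | Lab-A   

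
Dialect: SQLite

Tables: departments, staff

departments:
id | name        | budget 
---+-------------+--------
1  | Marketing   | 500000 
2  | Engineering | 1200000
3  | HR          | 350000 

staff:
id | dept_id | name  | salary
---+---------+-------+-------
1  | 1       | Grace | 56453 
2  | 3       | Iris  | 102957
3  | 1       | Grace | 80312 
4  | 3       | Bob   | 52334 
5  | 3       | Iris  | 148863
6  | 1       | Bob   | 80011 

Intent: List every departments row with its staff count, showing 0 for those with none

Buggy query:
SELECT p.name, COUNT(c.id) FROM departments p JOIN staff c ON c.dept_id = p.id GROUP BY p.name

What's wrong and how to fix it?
Bug: INNER JOIN drops departments rows that have no matching staff rows

Fix: Switch to LEFT JOIN to retain unmatched parent rows

Corrected query:
SELECT p.name, COUNT(c.id) FROM departments p LEFT JOIN staff c ON c.dept_id = p.id GROUP BY p.name

Result:
name        | COUNT(c.id)
------------+------------
Engineering | 0          
HR          | 3          
Marketing   | 3          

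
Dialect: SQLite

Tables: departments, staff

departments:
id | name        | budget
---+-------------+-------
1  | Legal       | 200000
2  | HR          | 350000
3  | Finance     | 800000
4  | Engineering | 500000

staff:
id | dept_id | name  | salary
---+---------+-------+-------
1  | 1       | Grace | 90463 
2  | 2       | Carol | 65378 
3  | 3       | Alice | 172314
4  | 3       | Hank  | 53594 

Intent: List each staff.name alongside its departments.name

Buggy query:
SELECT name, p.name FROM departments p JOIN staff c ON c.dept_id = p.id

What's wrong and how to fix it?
Bug: 'name' exists in both joined tables, so the database can't tell which one is meant

Fix: Prefix ambiguous columns with the table alias

Corrected query:
SELECT c.name, p.name FROM departments p JOIN staff c ON c.dept_id = p.id

Result:
name  | name   
------+--------
Grace | Legal  
Carol | HR     
Alice | Finance
Hank  | Finance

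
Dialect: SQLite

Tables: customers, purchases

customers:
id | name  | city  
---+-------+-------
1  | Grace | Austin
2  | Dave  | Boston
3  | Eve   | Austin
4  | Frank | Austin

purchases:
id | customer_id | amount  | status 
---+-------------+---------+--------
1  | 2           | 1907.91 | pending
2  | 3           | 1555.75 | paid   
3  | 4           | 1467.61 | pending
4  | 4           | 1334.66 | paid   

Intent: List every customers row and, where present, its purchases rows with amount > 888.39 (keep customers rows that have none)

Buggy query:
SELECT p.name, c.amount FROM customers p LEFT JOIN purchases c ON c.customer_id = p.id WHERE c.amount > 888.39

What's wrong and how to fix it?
Bug: Filtering c.amount in WHERE discards the NULL rows produced by LEFT JOIN, turning it into an inner join

Fix: Put 'c.amount > 888.39' in the JOIN's ON clause instead of WHERE

Corrected query:
SELECT p.name, c.amount FROM customers p LEFT JOIN purchases c ON c.customer_id = p.id AND c.amount > 888.39

Result:
name  | amount 
------+--------
Grace | NULL   
Dave  | 1907.91
Eve   | 1555.75
Frank | 1334.66
Frank | 1467.61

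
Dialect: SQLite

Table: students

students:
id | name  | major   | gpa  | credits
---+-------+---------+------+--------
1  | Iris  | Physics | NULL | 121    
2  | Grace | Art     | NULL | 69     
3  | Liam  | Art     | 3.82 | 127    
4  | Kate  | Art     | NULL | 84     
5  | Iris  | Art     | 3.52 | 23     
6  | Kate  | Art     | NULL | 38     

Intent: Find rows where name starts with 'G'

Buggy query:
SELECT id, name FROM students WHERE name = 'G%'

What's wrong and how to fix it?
Bug: '=' compares the literal string including the % character; pattern matching needs LIKE

Fix: Replace '=' with LIKE so 'G%' is treated as a pattern

Corrected query:
SELECT id, name FROM students WHERE name LIKE 'G%'

Result:
id | name 
---+------
2  | Grace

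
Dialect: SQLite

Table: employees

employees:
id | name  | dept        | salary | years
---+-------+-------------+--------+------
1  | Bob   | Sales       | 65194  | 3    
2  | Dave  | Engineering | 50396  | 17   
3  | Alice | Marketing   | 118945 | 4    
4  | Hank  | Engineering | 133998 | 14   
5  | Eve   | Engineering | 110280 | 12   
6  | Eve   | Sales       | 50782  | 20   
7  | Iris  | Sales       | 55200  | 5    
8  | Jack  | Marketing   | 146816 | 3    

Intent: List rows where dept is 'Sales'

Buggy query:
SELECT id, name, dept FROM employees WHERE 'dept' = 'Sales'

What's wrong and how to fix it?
Bug: Single quotes denote string literals in SQL; the column name is being compared as a constant string

Fix: Remove the quotes around the column name (or use double quotes for an identifier)

Corrected query:
SELECT id, name, dept FROM employees WHERE dept = 'Sales'

Result:
id | name | dept 
---+------+------
1  | Bob  | Sales
6  | Eve  | Sales
7  | Iris | Sales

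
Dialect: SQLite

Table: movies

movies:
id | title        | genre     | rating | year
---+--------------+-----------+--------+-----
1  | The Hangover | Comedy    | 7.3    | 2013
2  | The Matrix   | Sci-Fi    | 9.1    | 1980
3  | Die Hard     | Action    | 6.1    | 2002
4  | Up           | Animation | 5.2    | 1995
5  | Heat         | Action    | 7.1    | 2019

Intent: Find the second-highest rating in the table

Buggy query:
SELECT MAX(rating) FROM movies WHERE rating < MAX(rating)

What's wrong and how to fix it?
Bug: The inner MAX is an aggregate inside WHERE, which is not allowed

Fix: Put the inner MAX in a scalar subquery

Corrected query:
SELECT MAX(rating) FROM movies WHERE rating < (SELECT MAX(rating) FROM movies)

Result:
MAX(rating)
-----------
7.3        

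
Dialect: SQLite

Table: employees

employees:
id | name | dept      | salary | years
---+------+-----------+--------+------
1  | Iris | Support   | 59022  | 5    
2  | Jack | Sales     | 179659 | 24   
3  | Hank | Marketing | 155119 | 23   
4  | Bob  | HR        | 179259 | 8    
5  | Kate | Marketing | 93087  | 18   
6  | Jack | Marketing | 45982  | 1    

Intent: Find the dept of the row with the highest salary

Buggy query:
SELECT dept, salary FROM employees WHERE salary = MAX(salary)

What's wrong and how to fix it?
Bug: WHERE is evaluated per row; an aggregate over the whole table isn't defined there

Fix: Wrap MAX in a scalar subquery so WHERE compares against a single value

Corrected query:
SELECT dept, salary FROM employees WHERE salary = (SELECT MAX(salary) FROM employees)

Result:
dept  | salary
------+-------
Sales | 179659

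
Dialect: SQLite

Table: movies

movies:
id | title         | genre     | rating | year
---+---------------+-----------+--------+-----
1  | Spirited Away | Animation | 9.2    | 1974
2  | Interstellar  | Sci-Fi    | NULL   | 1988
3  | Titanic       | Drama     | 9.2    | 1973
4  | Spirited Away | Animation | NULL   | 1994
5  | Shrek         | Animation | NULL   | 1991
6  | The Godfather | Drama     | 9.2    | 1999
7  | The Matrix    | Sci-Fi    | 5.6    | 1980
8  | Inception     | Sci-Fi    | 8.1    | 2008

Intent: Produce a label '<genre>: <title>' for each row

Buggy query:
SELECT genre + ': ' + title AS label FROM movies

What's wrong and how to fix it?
Bug: '+' is numeric addition; on text columns SQLite converts them to 0 instead of concatenating

Fix: Replace + with || to concatenate text

Corrected query:
SELECT genre || ': ' || title AS label FROM movies

Result:
label                   
------------------------
Animation: Spirited Away
Sci-Fi: Interstellar    
Drama: Titanic          
Animation: Spirited Away
Animation: Shrek        
Drama: The Godfather    
Sci-Fi: The Matrix      
Sci-Fi: Inception       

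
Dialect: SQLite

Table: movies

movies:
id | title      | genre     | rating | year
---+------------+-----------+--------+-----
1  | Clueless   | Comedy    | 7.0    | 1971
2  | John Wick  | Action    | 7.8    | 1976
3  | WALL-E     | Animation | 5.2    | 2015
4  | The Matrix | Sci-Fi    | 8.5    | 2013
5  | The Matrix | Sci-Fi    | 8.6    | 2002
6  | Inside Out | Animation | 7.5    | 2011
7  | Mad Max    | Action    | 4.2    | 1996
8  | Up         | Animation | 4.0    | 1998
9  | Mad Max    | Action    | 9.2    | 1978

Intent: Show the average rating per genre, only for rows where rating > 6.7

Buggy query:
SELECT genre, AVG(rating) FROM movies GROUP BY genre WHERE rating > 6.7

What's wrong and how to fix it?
Bug: Row-level WHERE must come before GROUP BY in the clause order

Fix: Move the WHERE clause before GROUP BY

Corrected query:
SELECT genre, AVG(rating) FROM movies WHERE rating > 6.7 GROUP BY genre

Result:
genre     | AVG(rating)
----------+------------
Action    | 8.5        
Animation | 7.5        
Comedy    | 7          
Sci-Fi    | 8.55       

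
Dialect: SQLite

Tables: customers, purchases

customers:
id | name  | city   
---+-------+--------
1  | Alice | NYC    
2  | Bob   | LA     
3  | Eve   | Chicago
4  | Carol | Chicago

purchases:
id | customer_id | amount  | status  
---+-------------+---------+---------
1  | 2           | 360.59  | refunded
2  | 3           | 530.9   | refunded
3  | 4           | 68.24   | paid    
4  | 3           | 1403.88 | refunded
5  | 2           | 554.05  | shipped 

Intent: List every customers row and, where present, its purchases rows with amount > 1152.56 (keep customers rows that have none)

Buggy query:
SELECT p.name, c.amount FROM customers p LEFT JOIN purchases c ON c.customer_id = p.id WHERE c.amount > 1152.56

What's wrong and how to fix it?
Bug: A WHERE condition on the right-hand table after LEFT JOIN drops unmatched parents

Fix: Move the right-table condition into the ON clause so unmatched parents are kept

Corrected query:
SELECT p.name, c.amount FROM customers p LEFT JOIN purchases c ON c.customer_id = p.id AND c.amount > 1152.56

Result:
name  | amount 
------+--------
Alice | NULL   
Bob   | NULL   
Eve   | 1403.88
Carol | NULL   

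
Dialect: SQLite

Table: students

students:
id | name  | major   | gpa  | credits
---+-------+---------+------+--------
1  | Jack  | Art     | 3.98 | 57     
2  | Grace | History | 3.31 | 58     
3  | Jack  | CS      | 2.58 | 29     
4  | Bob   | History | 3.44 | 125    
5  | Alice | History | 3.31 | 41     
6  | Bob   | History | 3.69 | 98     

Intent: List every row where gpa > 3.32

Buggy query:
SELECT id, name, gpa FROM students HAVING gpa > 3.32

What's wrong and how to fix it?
Bug: HAVING filters the output of aggregation, but this query has no GROUP BY and no aggregate functions, so SQLite rejects it (HAVING clause on a non-aggregate query); the condition here is per row

Fix: Use WHERE for row-level filtering

Corrected query:
SELECT id, name, gpa FROM students WHERE gpa > 3.32

Result:
id | name | gpa 
---+------+-----
1  | Jack | 3.98
4  | Bob  | 3.44
6  | Bob  | 3.69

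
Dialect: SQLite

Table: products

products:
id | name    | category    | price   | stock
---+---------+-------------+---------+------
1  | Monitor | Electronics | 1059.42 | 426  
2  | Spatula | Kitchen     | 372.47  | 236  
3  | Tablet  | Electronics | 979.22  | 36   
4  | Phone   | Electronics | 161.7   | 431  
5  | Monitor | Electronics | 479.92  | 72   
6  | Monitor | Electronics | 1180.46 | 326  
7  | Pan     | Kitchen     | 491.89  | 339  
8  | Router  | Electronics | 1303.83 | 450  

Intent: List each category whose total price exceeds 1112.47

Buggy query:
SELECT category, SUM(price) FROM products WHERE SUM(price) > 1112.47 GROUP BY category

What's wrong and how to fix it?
Bug: Aggregate functions cannot appear in a WHERE clause

Fix: Use HAVING (which filters groups after aggregation) instead of WHERE

Corrected query:
SELECT category, SUM(price) FROM products GROUP BY category HAVING SUM(price) > 1112.47

Result:
category    | SUM(price)
------------+-----------
Electronics | 5164.55   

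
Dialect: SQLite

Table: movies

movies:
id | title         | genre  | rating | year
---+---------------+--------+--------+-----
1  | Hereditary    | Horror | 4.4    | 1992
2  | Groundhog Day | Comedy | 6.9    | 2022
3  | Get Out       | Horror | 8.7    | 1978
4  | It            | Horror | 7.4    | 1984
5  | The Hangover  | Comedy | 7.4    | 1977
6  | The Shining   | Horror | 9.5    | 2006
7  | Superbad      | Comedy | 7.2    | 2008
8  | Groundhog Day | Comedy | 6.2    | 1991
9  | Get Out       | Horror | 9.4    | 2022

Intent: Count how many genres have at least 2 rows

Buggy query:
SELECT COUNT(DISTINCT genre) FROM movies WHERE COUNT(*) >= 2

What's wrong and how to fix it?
Bug: COUNT(*) cannot appear in WHERE; the per-group count doesn't exist yet

Fix: Group first with HAVING COUNT(*) >= 2, then COUNT the resulting groups

Corrected query:
SELECT COUNT(*) FROM (SELECT genre FROM movies GROUP BY genre HAVING COUNT(*) >= 2)

Result:
COUNT(*)
--------
2       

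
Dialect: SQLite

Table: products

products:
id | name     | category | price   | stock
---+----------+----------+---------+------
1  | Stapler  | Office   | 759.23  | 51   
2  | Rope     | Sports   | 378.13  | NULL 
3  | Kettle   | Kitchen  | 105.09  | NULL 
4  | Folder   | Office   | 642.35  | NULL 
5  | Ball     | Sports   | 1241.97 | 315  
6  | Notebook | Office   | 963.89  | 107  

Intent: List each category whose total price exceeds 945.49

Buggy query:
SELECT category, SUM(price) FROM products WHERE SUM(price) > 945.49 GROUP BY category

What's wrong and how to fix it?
Bug: SUM(price) is an aggregate, but WHERE filters rows before aggregation

Fix: Use HAVING (which filters groups after aggregation) instead of WHERE

Corrected query:
SELECT category, SUM(price) FROM products GROUP BY category HAVING SUM(price) > 945.49

Result:
category | SUM(price)
---------+-----------
Office   | 2365.47   
Sports   | 1620.1    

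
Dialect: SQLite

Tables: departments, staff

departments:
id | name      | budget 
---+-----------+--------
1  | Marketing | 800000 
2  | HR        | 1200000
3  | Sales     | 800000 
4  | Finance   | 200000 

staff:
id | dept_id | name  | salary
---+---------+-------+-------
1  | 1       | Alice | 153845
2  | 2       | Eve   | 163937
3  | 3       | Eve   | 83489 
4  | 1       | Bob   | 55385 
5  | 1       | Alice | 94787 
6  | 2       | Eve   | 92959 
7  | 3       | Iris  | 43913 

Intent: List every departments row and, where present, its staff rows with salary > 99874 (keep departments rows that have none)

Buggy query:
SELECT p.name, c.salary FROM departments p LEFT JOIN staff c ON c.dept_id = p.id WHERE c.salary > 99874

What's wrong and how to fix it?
Bug: A WHERE condition on the right-hand table after LEFT JOIN drops unmatched parents

Fix: Move the right-table condition into the ON clause so unmatched parents are kept

Corrected query:
SELECT p.name, c.salary FROM departments p LEFT JOIN staff c ON c.dept_id = p.id AND c.salary > 99874

Result:
name      | salary
----------+-------
Marketing | 153845
HR        | 163937
Sales     | NULL  
Finance   | NULL  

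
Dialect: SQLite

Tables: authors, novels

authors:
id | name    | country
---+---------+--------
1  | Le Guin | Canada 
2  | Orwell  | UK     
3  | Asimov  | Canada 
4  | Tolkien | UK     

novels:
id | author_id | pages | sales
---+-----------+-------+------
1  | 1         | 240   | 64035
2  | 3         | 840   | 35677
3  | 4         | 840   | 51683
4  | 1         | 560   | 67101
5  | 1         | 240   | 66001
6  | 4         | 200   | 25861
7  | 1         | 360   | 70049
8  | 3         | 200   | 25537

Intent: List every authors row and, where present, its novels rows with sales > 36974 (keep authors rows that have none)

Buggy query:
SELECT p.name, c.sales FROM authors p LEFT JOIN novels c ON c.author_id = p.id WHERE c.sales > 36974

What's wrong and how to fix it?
Bug: A WHERE condition on the right-hand table after LEFT JOIN drops unmatched parents

Fix: Put 'c.sales > 36974' in the JOIN's ON clause instead of WHERE

Corrected query:
SELECT p.name, c.sales FROM authors p LEFT JOIN novels c ON c.author_id = p.id AND c.sales > 36974

Result:
name    | sales
--------+------
Le Guin | 64035
Le Guin | 66001
Le Guin | 67101
Le Guin | 70049
Orwell  | NULL 
Asimov  | NULL 
Tolkien | 51683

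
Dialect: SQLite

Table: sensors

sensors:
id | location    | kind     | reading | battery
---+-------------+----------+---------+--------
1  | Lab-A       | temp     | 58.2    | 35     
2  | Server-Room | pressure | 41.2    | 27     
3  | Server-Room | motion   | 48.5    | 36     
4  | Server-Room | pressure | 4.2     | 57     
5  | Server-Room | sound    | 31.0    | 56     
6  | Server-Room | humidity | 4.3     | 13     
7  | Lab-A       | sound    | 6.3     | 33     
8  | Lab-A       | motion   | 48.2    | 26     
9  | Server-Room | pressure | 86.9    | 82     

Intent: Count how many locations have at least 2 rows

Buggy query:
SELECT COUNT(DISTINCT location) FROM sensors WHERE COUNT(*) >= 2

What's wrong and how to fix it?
Bug: COUNT(*) cannot appear in WHERE; the per-group count doesn't exist yet

Fix: Group first with HAVING COUNT(*) >= 2, then COUNT the resulting groups

Corrected query:
SELECT COUNT(*) FROM (SELECT location FROM sensors GROUP BY location HAVING COUNT(*) >= 2)

Result:
COUNT(*)
--------
2       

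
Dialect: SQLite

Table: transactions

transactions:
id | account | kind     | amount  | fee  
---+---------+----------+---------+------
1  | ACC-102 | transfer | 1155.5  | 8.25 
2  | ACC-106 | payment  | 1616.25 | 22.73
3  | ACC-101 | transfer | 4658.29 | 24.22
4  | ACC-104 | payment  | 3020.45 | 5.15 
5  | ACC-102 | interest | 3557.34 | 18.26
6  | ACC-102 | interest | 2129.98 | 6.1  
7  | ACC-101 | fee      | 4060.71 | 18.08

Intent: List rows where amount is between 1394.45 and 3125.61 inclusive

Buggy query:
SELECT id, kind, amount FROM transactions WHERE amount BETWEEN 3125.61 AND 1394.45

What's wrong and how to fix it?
Bug: The bounds are reversed; BETWEEN a AND b requires a <= b to match anything

Fix: Swap the bounds so the smaller value comes first

Corrected query:
SELECT id, kind, amount FROM transactions WHERE amount BETWEEN 1394.45 AND 3125.61

Result:
id | kind     | amount 
---+----------+--------
2  | payment  | 1616.25
4  | payment  | 3020.45
6  | interest | 2129.98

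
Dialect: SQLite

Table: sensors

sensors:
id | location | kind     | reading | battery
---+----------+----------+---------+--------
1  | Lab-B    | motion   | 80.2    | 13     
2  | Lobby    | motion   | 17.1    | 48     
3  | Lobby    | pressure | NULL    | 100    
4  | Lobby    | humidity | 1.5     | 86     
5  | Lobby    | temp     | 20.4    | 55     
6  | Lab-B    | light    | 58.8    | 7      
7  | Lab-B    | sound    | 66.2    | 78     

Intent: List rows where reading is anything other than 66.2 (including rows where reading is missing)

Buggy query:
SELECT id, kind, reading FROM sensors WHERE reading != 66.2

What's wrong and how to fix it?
Bug: 'reading != 66.2' is unknown when reading is NULL, so NULL rows are silently excluded

Fix: Add an explicit OR reading IS NULL to include the missing-value rows

Corrected query:
SELECT id, kind, reading FROM sensors WHERE reading != 66.2 OR reading IS NULL

Result:
id | kind     | reading
---+----------+--------
1  | motion   | 80.2   
2  | motion   | 17.1   
3  | pressure | NULL   
4  | humidity | 1.5    
5  | temp     | 20.4   
6  | light    | 58.8   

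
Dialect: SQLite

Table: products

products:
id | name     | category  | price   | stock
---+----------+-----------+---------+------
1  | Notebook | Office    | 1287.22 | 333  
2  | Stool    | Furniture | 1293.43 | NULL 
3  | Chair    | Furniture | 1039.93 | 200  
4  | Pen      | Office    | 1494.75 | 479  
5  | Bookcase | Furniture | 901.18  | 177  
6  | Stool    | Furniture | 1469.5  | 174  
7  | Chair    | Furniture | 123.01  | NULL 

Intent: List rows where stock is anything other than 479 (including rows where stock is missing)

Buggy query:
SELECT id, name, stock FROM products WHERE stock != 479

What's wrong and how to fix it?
Bug: Inequality against NULL is unknown, not true; rows with NULL are dropped

Fix: Handle NULL separately with IS NULL alongside the inequality

Corrected query:
SELECT id, name, stock FROM products WHERE stock != 479 OR stock IS NULL

Result:
id | name     | stock
---+----------+------
1  | Notebook | 333  
2  | Stool    | NULL 
3  | Chair    | 200  
5  | Bookcase | 177  
6  | Stool    | 174  
7  | Chair    | NULL 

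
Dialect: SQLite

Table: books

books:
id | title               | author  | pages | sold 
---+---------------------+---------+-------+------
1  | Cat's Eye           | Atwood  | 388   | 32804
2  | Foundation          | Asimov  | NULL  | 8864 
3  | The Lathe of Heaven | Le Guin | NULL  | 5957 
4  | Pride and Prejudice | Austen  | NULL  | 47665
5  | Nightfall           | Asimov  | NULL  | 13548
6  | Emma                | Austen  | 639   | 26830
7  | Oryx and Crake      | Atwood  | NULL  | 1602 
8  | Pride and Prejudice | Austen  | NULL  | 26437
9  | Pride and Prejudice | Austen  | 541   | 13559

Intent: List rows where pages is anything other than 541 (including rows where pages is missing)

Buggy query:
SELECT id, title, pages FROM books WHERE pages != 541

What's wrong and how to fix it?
Bug: 'pages != 541' is unknown when pages is NULL, so NULL rows are silently excluded

Fix: Add an explicit OR pages IS NULL to include the missing-value rows

Corrected query:
SELECT id, title, pages FROM books WHERE pages != 541 OR pages IS NULL

Result:
id | title               | pages
---+---------------------+------
1  | Cat's Eye           | 388  
2  | Foundation          | NULL 
3  | The Lathe of Heaven | NULL 
4  | Pride and Prejudice | NULL 
5  | Nightfall           | NULL 
6  | Emma                | 639  
7  | Oryx and Crake      | NULL 
8  | Pride and Prejudice | NULL 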